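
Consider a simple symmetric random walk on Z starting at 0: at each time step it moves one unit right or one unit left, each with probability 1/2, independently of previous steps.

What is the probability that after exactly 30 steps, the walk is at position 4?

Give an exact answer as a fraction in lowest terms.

To reach position 4 after 30 steps: need 17 steps of +1 and 13 of -1.
Favorable paths: C(30,17) = 119759850
Total paths: 2^30 = 1073741824
P = 119759850/1073741824 = 59879925/536870912

Answer: 59879925/536870912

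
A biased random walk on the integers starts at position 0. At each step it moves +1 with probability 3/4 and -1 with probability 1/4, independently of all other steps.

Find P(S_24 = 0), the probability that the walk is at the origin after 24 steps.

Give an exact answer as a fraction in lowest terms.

To be at 0 after 24 steps: need exactly 12 steps of +1 and 12 of -1.
Number of such sequences: C(24,12) = 2704156
Each has probability (3/4)^12 · (1/4)^12 = 531441/281474976710656
P = 2704156 · 531441/281474976710656 = 359274842199/70368744177664

Answer: 359274842199/70368744177664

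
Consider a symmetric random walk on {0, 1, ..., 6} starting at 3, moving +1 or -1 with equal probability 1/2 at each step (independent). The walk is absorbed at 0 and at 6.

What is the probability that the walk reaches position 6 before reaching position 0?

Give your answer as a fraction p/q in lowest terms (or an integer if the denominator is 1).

Symmetric walk (p = 1/2): the harmonic-function argument gives P(hit 6 before 0 | start at 3) = a/N.
P = 3/6 = 1/2

Answer: 1/2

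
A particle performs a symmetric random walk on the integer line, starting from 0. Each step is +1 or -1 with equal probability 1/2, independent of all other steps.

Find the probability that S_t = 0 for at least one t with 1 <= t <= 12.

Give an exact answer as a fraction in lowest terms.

Count via complement. Let g(t,s) = #length-t paths at position s with S_1..S_t all ≠ 0.
g(t,s) = g(t-1,s-1) + g(t-1,s+1) for s ≠ 0; g(t,0) = 0.
t=0: g(0,0)=1
t=1: g(1,-1)=1 g(1,1)=1
t=2: g(2,-2)=1 g(2,2)=1
t=3: g(3,-3)=1 g(3,-1)=1 g(3,1)=1 g(3,3)=1
t=4: g(4,-4)=1 g(4,-2)=2 g(4,2)=2 g(4,4)=1
t=5: g(5,-5)=1 g(5,-3)=3 g(5,-1)=2 g(5,1)=2 g(5,3)=3 g(5,5)=1
t=6: g(6,-6)=1 g(6,-4)=4 g(6,-2)=5 g(6,2)=5 g(6,4)=4 g(6,6)=1
t=7: g(7,-7)=1 g(7,-5)=5 g(7,-3)=9 g(7,-1)=5 g(7,1)=5 g(7,3)=9 g(7,5)=5 g(7,7)=1
t=8: g(8,-8)=1 g(8,-6)=6 g(8,-4)=14 g(8,-2)=14 g(8,2)=14 g(8,4)=14 g(8,6)=6 g(8,8)=1
t=9: g(9,-9)=1 g(9,-7)=7 g(9,-5)=20 g(9,-3)=28 g(9,-1)=14 g(9,1)=14 g(9,3)=28 g(9,5)=20 g(9,7)=7 g(9,9)=1
t=10: g(10,-10)=1 g(10,-8)=8 g(10,-6)=27 g(10,-4)=48 g(10,-2)=42 g(10,2)=42 g(10,4)=48 g(10,6)=27 g(10,8)=8 g(10,10)=1
t=11: g(11,-11)=1 g(11,-9)=9 g(11,-7)=35 g(11,-5)=75 g(11,-3)=90 g(11,-1)=42 g(11,1)=42 g(11,3)=90 g(11,5)=75 g(11,7)=35 g(11,9)=9 g(11,11)=1
t=12: g(12,-12)=1 g(12,-10)=10 g(12,-8)=44 g(12,-6)=110 g(12,-4)=165 g(12,-2)=132 g(12,2)=132 g(12,4)=165 g(12,6)=110 g(12,8)=44 g(12,10)=10 g(12,12)=1
Paths never hitting 0: Σ_s g(12,s) = 924
Paths hitting 0: 2^12 - 924 = 3172
P = 3172/4096 = 793/1024

Answer: 793/1024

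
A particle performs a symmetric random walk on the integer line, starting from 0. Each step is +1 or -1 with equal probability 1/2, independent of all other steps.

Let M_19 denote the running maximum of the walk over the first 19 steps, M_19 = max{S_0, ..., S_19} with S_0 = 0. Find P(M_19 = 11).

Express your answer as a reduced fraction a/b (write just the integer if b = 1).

Answer: 969/131072

Derivation:
Let M_19 = max(S_0,...,S_19). Use the reflection principle: for j ≥ 1, #{paths with M_19 ≥ j} = #{S_19 ≥ j} + #{S_19 ≥ j+1}.
By reflection, #{M_19 ≥ 11} = #{S_19 ≥ 11} + #{S_19 ≥ 12} = 5036 + 1160 = 6196.
#{M_19 ≥ 12} = #{S_19 ≥ 12} + #{S_19 ≥ 13} = 1160 + 1160 = 2320.
#{M_19 = 11} = 6196 - 2320 = 3876.
P(M_19 = 11) = 3876/524288 = 969/131072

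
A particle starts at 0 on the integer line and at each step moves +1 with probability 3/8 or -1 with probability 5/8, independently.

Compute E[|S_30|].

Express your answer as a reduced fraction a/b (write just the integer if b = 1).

S_30 takes values m ≡ 0 (mod 2) with |m| ≤ 30; P(S_30=m) = C(30,(30+m)/2) · (3/8)^((30+m)/2) · (5/8)^((30-m)/2).
Distribution: P(S=-30)=931322574615478515625/1237940039285380274899124224, P(S=-28)=8381903171539306640625/618970019642690137449562112, P(S=-26)=145845115184783935546875/1237940039285380274899124224, P(S=-24)=204183161258697509765625/309485009821345068724781056, P(S=-22)=3307767212390899658203125/1237940039285380274899124224, P(S=-20)=5160116851329803466796875/618970019642690137449562112, P(S=-18)=25800584256649017333984375/1237940039285380274899124224, P(S=-16)=6634435951709747314453125/154742504910672534362390528, P(S=-14)=91555216133594512939453125/1237940039285380274899124224, P(S=-12)=67140491831302642822265625/618970019642690137449562112, P(S=-10)=169194039414882659912109375/1237940039285380274899124224, P(S=-8)=46143828931331634521484375/309485009821345068724781056, P(S=-6)=175346549939060211181640625/1237940039285380274899124224, P(S=-4)=72836259205455780029296875/618970019642690137449562112, P(S=-2)=106132834842235565185546875/1237940039285380274899124224, P(S=0)=4245313393689422607421875/77371252455336267181195264, P(S=2)=38207820543204803466796875/1237940039285380274899124224, P(S=4)=9439579193027069091796875/618970019642690137449562112, P(S=6)=8180968633956793212890625/1237940039285380274899124224, P(S=8)=775039133743275146484375/309485009821345068724781056, P(S=10)=1023051656541123193359375/1237940039285380274899124224, P(S=12)=146150236648731884765625/618970019642690137449562112, P(S=14)=71746479809377470703125/1237940039285380274899124224, P(S=16)=1871647299375064453125/154742504910672534362390528, P(S=18)=2620306219125090234375/1237940039285380274899124224, P(S=20)=188662047777006496875/618970019642690137449562112, P(S=22)=43537395640847653125/1237940039285380274899124224, P(S=24)=967497680907725625/309485009821345068724781056, P(S=26)=248785117947700875/1237940039285380274899124224, P(S=28)=5147278302366225/618970019642690137449562112, P(S=30)=205891132094649/1237940039285380274899124224
E[|S_30|] = Σ_m |m|·P(S_30=m) = 305195774956883376732627135/38685626227668133590597632

Answer: 305195774956883376732627135/38685626227668133590597632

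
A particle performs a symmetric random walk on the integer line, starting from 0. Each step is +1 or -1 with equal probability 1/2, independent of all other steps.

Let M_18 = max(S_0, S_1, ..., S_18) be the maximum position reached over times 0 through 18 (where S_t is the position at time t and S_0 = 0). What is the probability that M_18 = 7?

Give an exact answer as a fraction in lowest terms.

Answer: 1071/32768

Derivation:
Let M_18 = max(S_0,...,S_18). Use the reflection principle: for j ≥ 1, #{paths with M_18 ≥ j} = #{S_18 ≥ j} + #{S_18 ≥ j+1}.
By reflection, #{M_18 ≥ 7} = #{S_18 ≥ 7} + #{S_18 ≥ 8} = 12616 + 12616 = 25232.
#{M_18 ≥ 8} = #{S_18 ≥ 8} + #{S_18 ≥ 9} = 12616 + 4048 = 16664.
#{M_18 = 7} = 25232 - 16664 = 8568.
P(M_18 = 7) = 8568/262144 = 1071/32768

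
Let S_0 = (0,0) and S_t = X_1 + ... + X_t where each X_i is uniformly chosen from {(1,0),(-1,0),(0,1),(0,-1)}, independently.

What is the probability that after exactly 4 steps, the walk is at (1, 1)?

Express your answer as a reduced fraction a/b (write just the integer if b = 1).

Let h be the number of horizontal steps (so 4-h are vertical). To end at (1,1) need (h+1)/2 right-steps and ((4-h)+1)/2 up-steps.
Sum over h with 1 ≤ h ≤ 3, h ≡ 1 (mod 2), 4-h ≡ 1 (mod 2):
h=1: C(4,1)·C(1,1)·C(3,2) = 4·1·3 = 12
h=3: C(4,3)·C(3,2)·C(1,1) = 4·3·1 = 12
Total favorable: 24
Total paths: 4^4 = 256
P = 24/256 = 3/32

Answer: 3/32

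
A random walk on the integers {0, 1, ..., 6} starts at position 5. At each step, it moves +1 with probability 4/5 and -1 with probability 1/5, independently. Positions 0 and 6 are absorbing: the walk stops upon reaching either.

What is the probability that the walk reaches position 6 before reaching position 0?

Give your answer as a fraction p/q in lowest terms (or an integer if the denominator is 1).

Answer: 1364/1365

Derivation:
Biased walk: p = 4/5, q = 1/5, r = q/p = 1/4
Gambler's ruin: P(hit 6 before 0 | start at 5) = (1 - r^a)/(1 - r^N)
r^5 = 1/1024; r^6 = 1/4096
P = (1 - 1/1024) / (1 - 1/4096) = 1023/1024 / 4095/4096 = 1364/1365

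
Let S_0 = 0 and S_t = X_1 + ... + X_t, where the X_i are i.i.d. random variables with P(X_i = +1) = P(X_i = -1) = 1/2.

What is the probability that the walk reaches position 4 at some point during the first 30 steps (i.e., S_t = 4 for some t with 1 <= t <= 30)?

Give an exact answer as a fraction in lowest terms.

Count via complement. Let g(t,s) = #length-t paths at position s with S_1..S_t all ≠ 4.
g(t,s) = g(t-1,s-1) + g(t-1,s+1) for s ≠ 4; g(t,4) = 0.
t=0: g(0,0)=1
t=1: g(1,-1)=1 g(1,1)=1
t=2: g(2,-2)=1 g(2,0)=2 g(2,2)=1
t=3: g(3,-3)=1 g(3,-1)=3 g(3,1)=3 g(3,3)=1
t=4: g(4,-4)=1 g(4,-2)=4 g(4,0)=6 g(4,2)=4
t=5: g(5,-5)=1 g(5,-3)=5 g(5,-1)=10 g(5,1)=10 g(5,3)=4
t=6: g(6,-6)=1 g(6,-4)=6 g(6,-2)=15 g(6,0)=20 g(6,2)=14
t=7: g(7,-7)=1 g(7,-5)=7 g(7,-3)=21 g(7,-1)=35 g(7,1)=34 g(7,3)=14
t=8: g(8,-8)=1 g(8,-6)=8 g(8,-4)=28 g(8,-2)=56 g(8,0)=69 g(8,2)=48
t=9: g(9,-9)=1 g(9,-7)=9 g(9,-5)=36 g(9,-3)=84 g(9,-1)=125 g(9,1)=117 g(9,3)=48
t=10: g(10,-10)=1 g(10,-8)=10 g(10,-6)=45 g(10,-4)=120 g(10,-2)=209 g(10,0)=242 g(10,2)=165
t=11: g(11,-11)=1 g(11,-9)=11 g(11,-7)=55 g(11,-5)=165 g(11,-3)=329 g(11,-1)=451 g(11,1)=407 g(11,3)=165
t=12: g(12,-12)=1 g(12,-10)=12 g(12,-8)=66 g(12,-6)=220 g(12,-4)=494 g(12,-2)=780 g(12,0)=858 g(12,2)=572
t=13: g(13,-13)=1 g(13,-11)=13 g(13,-9)=78 g(13,-7)=286 g(13,-5)=714 g(13,-3)=1274 g(13,-1)=1638 g(13,1)=1430 g(13,3)=572
t=14: g(14,-14)=1 g(14,-12)=14 g(14,-10)=91 g(14,-8)=364 g(14,-6)=1000 g(14,-4)=1988 g(14,-2)=2912 g(14,0)=3068 g(14,2)=2002
t=15: g(15,-15)=1 g(15,-13)=15 g(15,-11)=105 g(15,-9)=455 g(15,-7)=1364 g(15,-5)=2988 g(15,-3)=4900 g(15,-1)=5980 g(15,1)=5070 g(15,3)=2002
t=16: g(16,-16)=1 g(16,-14)=16 g(16,-12)=120 g(16,-10)=560 g(16,-8)=1819 g(16,-6)=4352 g(16,-4)=7888 g(16,-2)=10880 g(16,0)=11050 g(16,2)=7072
t=17: g(17,-17)=1 g(17,-15)=17 g(17,-13)=136 g(17,-11)=680 g(17,-9)=2379 g(17,-7)=6171 g(17,-5)=12240 g(17,-3)=18768 g(17,-1)=21930 g(17,1)=18122 g(17,3)=7072
t=18: g(18,-18)=1 g(18,-16)=18 g(18,-14)=153 g(18,-12)=816 g(18,-10)=3059 g(18,-8)=8550 g(18,-6)=18411 g(18,-4)=31008 g(18,-2)=40698 g(18,0)=40052 g(18,2)=25194
t=19: g(19,-19)=1 g(19,-17)=19 g(19,-15)=171 g(19,-13)=969 g(19,-11)=3875 g(19,-9)=11609 g(19,-7)=26961 g(19,-5)=49419 g(19,-3)=71706 g(19,-1)=80750 g(19,1)=65246 g(19,3)=25194
t=20: g(20,-20)=1 g(20,-18)=20 g(20,-16)=190 g(20,-14)=1140 g(20,-12)=4844 g(20,-10)=15484 g(20,-8)=38570 g(20,-6)=76380 g(20,-4)=121125 g(20,-2)=152456 g(20,0)=145996 g(20,2)=90440
t=21: g(21,-21)=1 g(21,-19)=21 g(21,-17)=210 g(21,-15)=1330 g(21,-13)=5984 g(21,-11)=20328 g(21,-9)=54054 g(21,-7)=114950 g(21,-5)=197505 g(21,-3)=273581 g(21,-1)=298452 g(21,1)=236436 g(21,3)=90440
t=22: g(22,-22)=1 g(22,-20)=22 g(22,-18)=231 g(22,-16)=1540 g(22,-14)=7314 g(22,-12)=26312 g(22,-10)=74382 g(22,-8)=169004 g(22,-6)=312455 g(22,-4)=471086 g(22,-2)=572033 g(22,0)=534888 g(22,2)=326876
t=23: g(23,-23)=1 g(23,-21)=23 g(23,-19)=253 g(23,-17)=1771 g(23,-15)=8854 g(23,-13)=33626 g(23,-11)=100694 g(23,-9)=243386 g(23,-7)=481459 g(23,-5)=783541 g(23,-3)=1043119 g(23,-1)=1106921 g(23,1)=861764 g(23,3)=326876
t=24: g(24,-24)=1 g(24,-22)=24 g(24,-20)=276 g(24,-18)=2024 g(24,-16)=10625 g(24,-14)=42480 g(24,-12)=134320 g(24,-10)=344080 g(24,-8)=724845 g(24,-6)=1265000 g(24,-4)=1826660 g(24,-2)=2150040 g(24,0)=1968685 g(24,2)=1188640
t=25: g(25,-25)=1 g(25,-23)=25 g(25,-21)=300 g(25,-19)=2300 g(25,-17)=12649 g(25,-15)=53105 g(25,-13)=176800 g(25,-11)=478400 g(25,-9)=1068925 g(25,-7)=1989845 g(25,-5)=3091660 g(25,-3)=3976700 g(25,-1)=4118725 g(25,1)=3157325 g(25,3)=1188640
t=26: g(26,-26)=1 g(26,-24)=26 g(26,-22)=325 g(26,-20)=2600 g(26,-18)=14949 g(26,-16)=65754 g(26,-14)=229905 g(26,-12)=655200 g(26,-10)=1547325 g(26,-8)=3058770 g(26,-6)=5081505 g(26,-4)=7068360 g(26,-2)=8095425 g(26,0)=7276050 g(26,2)=4345965
t=27: g(27,-27)=1 g(27,-25)=27 g(27,-23)=351 g(27,-21)=2925 g(27,-19)=17549 g(27,-17)=80703 g(27,-15)=295659 g(27,-13)=885105 g(27,-11)=2202525 g(27,-9)=4606095 g(27,-7)=8140275 g(27,-5)=12149865 g(27,-3)=15163785 g(27,-1)=15371475 g(27,1)=11622015 g(27,3)=4345965
t=28: g(28,-28)=1 g(28,-26)=28 g(28,-24)=378 g(28,-22)=3276 g(28,-20)=20474 g(28,-18)=98252 g(28,-16)=376362 g(28,-14)=1180764 g(28,-12)=3087630 g(28,-10)=6808620 g(28,-8)=12746370 g(28,-6)=20290140 g(28,-4)=27313650 g(28,-2)=30535260 g(28,0)=26993490 g(28,2)=15967980
t=29: g(29,-29)=1 g(29,-27)=29 g(29,-25)=406 g(29,-23)=3654 g(29,-21)=23750 g(29,-19)=118726 g(29,-17)=474614 g(29,-15)=1557126 g(29,-13)=4268394 g(29,-11)=9896250 g(29,-9)=19554990 g(29,-7)=33036510 g(29,-5)=47603790 g(29,-3)=57848910 g(29,-1)=57528750 g(29,1)=42961470 g(29,3)=15967980
t=30: g(30,-30)=1 g(30,-28)=30 g(30,-26)=435 g(30,-24)=4060 g(30,-22)=27404 g(30,-20)=142476 g(30,-18)=593340 g(30,-16)=2031740 g(30,-14)=5825520 g(30,-12)=14164644 g(30,-10)=29451240 g(30,-8)=52591500 g(30,-6)=80640300 g(30,-4)=105452700 g(30,-2)=115377660 g(30,0)=100490220 g(30,2)=58929450
Paths never hitting 4: Σ_s g(30,s) = 565722720
Paths hitting 4: 2^30 - 565722720 = 508019104
P = 508019104/1073741824 = 15875597/33554432

Answer: 15875597/33554432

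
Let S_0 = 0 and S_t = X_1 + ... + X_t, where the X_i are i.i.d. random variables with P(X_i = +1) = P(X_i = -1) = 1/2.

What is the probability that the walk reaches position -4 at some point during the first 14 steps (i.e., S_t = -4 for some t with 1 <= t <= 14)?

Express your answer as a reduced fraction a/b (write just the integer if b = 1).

Count via complement. Let g(t,s) = #length-t paths at position s with S_1..S_t all ≠ -4.
g(t,s) = g(t-1,s-1) + g(t-1,s+1) for s ≠ -4; g(t,-4) = 0.
t=0: g(0,0)=1
t=1: g(1,-1)=1 g(1,1)=1
t=2: g(2,-2)=1 g(2,0)=2 g(2,2)=1
t=3: g(3,-3)=1 g(3,-1)=3 g(3,1)=3 g(3,3)=1
t=4: g(4,-2)=4 g(4,0)=6 g(4,2)=4 g(4,4)=1
t=5: g(5,-3)=4 g(5,-1)=10 g(5,1)=10 g(5,3)=5 g(5,5)=1
t=6: g(6,-2)=14 g(6,0)=20 g(6,2)=15 g(6,4)=6 g(6,6)=1
t=7: g(7,-3)=14 g(7,-1)=34 g(7,1)=35 g(7,3)=21 g(7,5)=7 g(7,7)=1
t=8: g(8,-2)=48 g(8,0)=69 g(8,2)=56 g(8,4)=28 g(8,6)=8 g(8,8)=1
t=9: g(9,-3)=48 g(9,-1)=117 g(9,1)=125 g(9,3)=84 g(9,5)=36 g(9,7)=9 g(9,9)=1
t=10: g(10,-2)=165 g(10,0)=242 g(10,2)=209 g(10,4)=120 g(10,6)=45 g(10,8)=10 g(10,10)=1
t=11: g(11,-3)=165 g(11,-1)=407 g(11,1)=451 g(11,3)=329 g(11,5)=165 g(11,7)=55 g(11,9)=11 g(11,11)=1
t=12: g(12,-2)=572 g(12,0)=858 g(12,2)=780 g(12,4)=494 g(12,6)=220 g(12,8)=66 g(12,10)=12 g(12,12)=1
t=13: g(13,-3)=572 g(13,-1)=1430 g(13,1)=1638 g(13,3)=1274 g(13,5)=714 g(13,7)=286 g(13,9)=78 g(13,11)=13 g(13,13)=1
t=14: g(14,-2)=2002 g(14,0)=3068 g(14,2)=2912 g(14,4)=1988 g(14,6)=1000 g(14,8)=364 g(14,10)=91 g(14,12)=14 g(14,14)=1
Paths never hitting -4: Σ_s g(14,s) = 11440
Paths hitting -4: 2^14 - 11440 = 4944
P = 4944/16384 = 309/1024

Answer: 309/1024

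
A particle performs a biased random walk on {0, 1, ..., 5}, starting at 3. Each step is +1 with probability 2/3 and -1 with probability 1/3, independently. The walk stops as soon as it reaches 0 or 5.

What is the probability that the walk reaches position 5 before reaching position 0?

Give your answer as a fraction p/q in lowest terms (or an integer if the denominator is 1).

Answer: 28/31

Derivation:
Biased walk: p = 2/3, q = 1/3, r = q/p = 1/2
Gambler's ruin: P(hit 5 before 0 | start at 3) = (1 - r^a)/(1 - r^N)
r^3 = 1/8; r^5 = 1/32
P = (1 - 1/8) / (1 - 1/32) = 7/8 / 31/32 = 28/31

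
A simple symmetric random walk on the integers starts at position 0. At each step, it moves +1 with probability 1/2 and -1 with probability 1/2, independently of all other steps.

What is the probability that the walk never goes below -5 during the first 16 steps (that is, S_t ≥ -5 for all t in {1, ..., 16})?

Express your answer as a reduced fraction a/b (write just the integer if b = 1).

Answer: 28067/32768

Derivation:
Let f(t,s) = #length-t paths at position s with S_1..S_t all ≥ -5.
f(t,s) = f(t-1,s-1) + f(t-1,s+1) for s ≥ -5; f(t,s) = 0 for s < -5.
t=0: f(0,0)=1
t=1: f(1,-1)=1 f(1,1)=1
t=2: f(2,-2)=1 f(2,0)=2 f(2,2)=1
t=3: f(3,-3)=1 f(3,-1)=3 f(3,1)=3 f(3,3)=1
t=4: f(4,-4)=1 f(4,-2)=4 f(4,0)=6 f(4,2)=4 f(4,4)=1
t=5: f(5,-5)=1 f(5,-3)=5 f(5,-1)=10 f(5,1)=10 f(5,3)=5 f(5,5)=1
t=6: f(6,-4)=6 f(6,-2)=15 f(6,0)=20 f(6,2)=15 f(6,4)=6 f(6,6)=1
t=7: f(7,-5)=6 f(7,-3)=21 f(7,-1)=35 f(7,1)=35 f(7,3)=21 f(7,5)=7 f(7,7)=1
t=8: f(8,-4)=27 f(8,-2)=56 f(8,0)=70 f(8,2)=56 f(8,4)=28 f(8,6)=8 f(8,8)=1
t=9: f(9,-5)=27 f(9,-3)=83 f(9,-1)=126 f(9,1)=126 f(9,3)=84 f(9,5)=36 f(9,7)=9 f(9,9)=1
t=10: f(10,-4)=110 f(10,-2)=209 f(10,0)=252 f(10,2)=210 f(10,4)=120 f(10,6)=45 f(10,8)=10 f(10,10)=1
t=11: f(11,-5)=110 f(11,-3)=319 f(11,-1)=461 f(11,1)=462 f(11,3)=330 f(11,5)=165 f(11,7)=55 f(11,9)=11 f(11,11)=1
t=12: f(12,-4)=429 f(12,-2)=780 f(12,0)=923 f(12,2)=792 f(12,4)=495 f(12,6)=220 f(12,8)=66 f(12,10)=12 f(12,12)=1
t=13: f(13,-5)=429 f(13,-3)=1209 f(13,-1)=1703 f(13,1)=1715 f(13,3)=1287 f(13,5)=715 f(13,7)=286 f(13,9)=78 f(13,11)=13 f(13,13)=1
t=14: f(14,-4)=1638 f(14,-2)=2912 f(14,0)=3418 f(14,2)=3002 f(14,4)=2002 f(14,6)=1001 f(14,8)=364 f(14,10)=91 f(14,12)=14 f(14,14)=1
t=15: f(15,-5)=1638 f(15,-3)=4550 f(15,-1)=6330 f(15,1)=6420 f(15,3)=5004 f(15,5)=3003 f(15,7)=1365 f(15,9)=455 f(15,11)=105 f(15,13)=15 f(15,15)=1
t=16: f(16,-4)=6188 f(16,-2)=10880 f(16,0)=12750 f(16,2)=11424 f(16,4)=8007 f(16,6)=4368 f(16,8)=1820 f(16,10)=560 f(16,12)=120 f(16,14)=16 f(16,16)=1
Σ_s f(16,s) = 56134
P = 56134/65536 = 28067/32768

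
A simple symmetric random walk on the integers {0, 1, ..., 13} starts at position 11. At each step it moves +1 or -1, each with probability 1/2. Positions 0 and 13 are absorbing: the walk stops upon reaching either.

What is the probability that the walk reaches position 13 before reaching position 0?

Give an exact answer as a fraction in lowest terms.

Symmetric walk (p = 1/2): the harmonic-function argument gives P(hit 13 before 0 | start at 11) = a/N.
P = 11/13 = 11/13

Answer: 11/13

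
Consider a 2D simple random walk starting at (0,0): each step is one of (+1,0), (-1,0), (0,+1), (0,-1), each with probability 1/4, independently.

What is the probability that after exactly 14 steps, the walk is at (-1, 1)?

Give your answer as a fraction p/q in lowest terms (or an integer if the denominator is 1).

Let h be the number of horizontal steps (so 14-h are vertical). To end at (-1,1) need (h-1)/2 right-steps and ((14-h)+1)/2 up-steps.
Sum over h with 1 ≤ h ≤ 13, h ≡ 1 (mod 2), 14-h ≡ 1 (mod 2):
h=1: C(14,1)·C(1,0)·C(13,7) = 14·1·1716 = 24024
h=3: C(14,3)·C(3,1)·C(11,6) = 364·3·462 = 504504
h=5: C(14,5)·C(5,2)·C(9,5) = 2002·10·126 = 2522520
h=7: C(14,7)·C(7,3)·C(7,4) = 3432·35·35 = 4204200
h=9: C(14,9)·C(9,4)·C(5,3) = 2002·126·10 = 2522520
h=11: C(14,11)·C(11,5)·C(3,2) = 364·462·3 = 504504
h=13: C(14,13)·C(13,6)·C(1,1) = 14·1716·1 = 24024
Total favorable: 10306296
Total paths: 4^14 = 268435456
P = 10306296/268435456 = 1288287/33554432

Answer: 1288287/33554432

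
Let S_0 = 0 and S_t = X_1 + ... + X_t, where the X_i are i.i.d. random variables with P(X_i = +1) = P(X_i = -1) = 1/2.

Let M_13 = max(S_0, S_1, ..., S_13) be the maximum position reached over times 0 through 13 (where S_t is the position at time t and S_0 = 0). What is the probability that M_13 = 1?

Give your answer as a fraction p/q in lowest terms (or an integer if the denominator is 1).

Let M_13 = max(S_0,...,S_13). Use the reflection principle: for j ≥ 1, #{paths with M_13 ≥ j} = #{S_13 ≥ j} + #{S_13 ≥ j+1}.
By reflection, #{M_13 ≥ 1} = #{S_13 ≥ 1} + #{S_13 ≥ 2} = 4096 + 2380 = 6476.
#{M_13 ≥ 2} = #{S_13 ≥ 2} + #{S_13 ≥ 3} = 2380 + 2380 = 4760.
#{M_13 = 1} = 6476 - 4760 = 1716.
P(M_13 = 1) = 1716/8192 = 429/2048

Answer: 429/2048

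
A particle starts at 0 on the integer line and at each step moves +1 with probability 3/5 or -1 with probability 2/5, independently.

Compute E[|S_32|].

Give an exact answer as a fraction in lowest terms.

S_32 takes values m ≡ 0 (mod 2) with |m| ≤ 32; P(S_32=m) = C(32,(32+m)/2) · (3/5)^((32+m)/2) · (2/5)^((32-m)/2).
Distribution: P(S=-32)=4294967296/23283064365386962890625, P(S=-30)=206158430208/23283064365386962890625, P(S=-28)=4793183502336/23283064365386962890625, P(S=-26)=14379550507008/4656612873077392578125, P(S=-24)=156377611763712/4656612873077392578125, P(S=-22)=6567859694075904/23283064365386962890625, P(S=-20)=44333052935012352/23283064365386962890625, P(S=-18)=246998437780783104/23283064365386962890625, P(S=-16)=46312207083896832/931322574615478515625, P(S=-14)=185248828335587328/931322574615478515625, P(S=-12)=3195542288788881408/4656612873077392578125, P(S=-10)=9586626866366644224/4656612873077392578125, P(S=-8)=25164895524212441088/4656612873077392578125, P(S=-6)=11614567165021126656/931322574615478515625, P(S=-4)=23643940300221579264/931322574615478515625, P(S=-2)=212795462701994213376/4656612873077392578125, P(S=0)=339142768681303277568/4656612873077392578125, P(S=2)=478789791079486980096/4656612873077392578125, P(S=4)=119697447769871745024/931322574615478515625, P(S=6)=132297179114068770816/931322574615478515625, P(S=8)=644948748181085257728/4656612873077392578125, P(S=10)=552813212726644506624/4656612873077392578125, P(S=12)=414609909544983379968/4656612873077392578125, P(S=14)=54079553418910875648/931322574615478515625, P(S=16)=30419748798137367552/931322574615478515625, P(S=18)=365036985577648410624/23283064365386962890625, P(S=20)=147418782637127242752/23283064365386962890625, P(S=22)=49139594212375747584/23283064365386962890625, P(S=24)=2632478261377272192/4656612873077392578125, P(S=26)=544650674767711488/4656612873077392578125, P(S=28)=408488006075783616/23283064365386962890625, P(S=30)=39531097362172608/23283064365386962890625, P(S=32)=1853020188851841/23283064365386962890625
E[|S_32|] = Σ_m |m|·P(S_32=m) = 33002743710574823535904/4656612873077392578125

Answer: 33002743710574823535904/4656612873077392578125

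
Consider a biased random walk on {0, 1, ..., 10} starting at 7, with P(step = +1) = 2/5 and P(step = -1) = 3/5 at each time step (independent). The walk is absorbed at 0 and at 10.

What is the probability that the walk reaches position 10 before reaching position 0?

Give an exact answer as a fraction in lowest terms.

Answer: 16472/58025

Derivation:
Biased walk: p = 2/5, q = 3/5, r = q/p = 3/2
Gambler's ruin: P(hit 10 before 0 | start at 7) = (1 - r^a)/(1 - r^N)
r^7 = 2187/128; r^10 = 59049/1024
P = (1 - 2187/128) / (1 - 59049/1024) = -2059/128 / -58025/1024 = 16472/58025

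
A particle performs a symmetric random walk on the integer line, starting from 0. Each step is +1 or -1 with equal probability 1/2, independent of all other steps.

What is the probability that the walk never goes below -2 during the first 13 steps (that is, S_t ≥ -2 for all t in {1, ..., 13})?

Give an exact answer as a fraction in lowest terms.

Let f(t,s) = #length-t paths at position s with S_1..S_t all ≥ -2.
f(t,s) = f(t-1,s-1) + f(t-1,s+1) for s ≥ -2; f(t,s) = 0 for s < -2.
t=0: f(0,0)=1
t=1: f(1,-1)=1 f(1,1)=1
t=2: f(2,-2)=1 f(2,0)=2 f(2,2)=1
t=3: f(3,-1)=3 f(3,1)=3 f(3,3)=1
t=4: f(4,-2)=3 f(4,0)=6 f(4,2)=4 f(4,4)=1
t=5: f(5,-1)=9 f(5,1)=10 f(5,3)=5 f(5,5)=1
t=6: f(6,-2)=9 f(6,0)=19 f(6,2)=15 f(6,4)=6 f(6,6)=1
t=7: f(7,-1)=28 f(7,1)=34 f(7,3)=21 f(7,5)=7 f(7,7)=1
t=8: f(8,-2)=28 f(8,0)=62 f(8,2)=55 f(8,4)=28 f(8,6)=8 f(8,8)=1
t=9: f(9,-1)=90 f(9,1)=117 f(9,3)=83 f(9,5)=36 f(9,7)=9 f(9,9)=1
t=10: f(10,-2)=90 f(10,0)=207 f(10,2)=200 f(10,4)=119 f(10,6)=45 f(10,8)=10 f(10,10)=1
t=11: f(11,-1)=297 f(11,1)=407 f(11,3)=319 f(11,5)=164 f(11,7)=55 f(11,9)=11 f(11,11)=1
t=12: f(12,-2)=297 f(12,0)=704 f(12,2)=726 f(12,4)=483 f(12,6)=219 f(12,8)=66 f(12,10)=12 f(12,12)=1
t=13: f(13,-1)=1001 f(13,1)=1430 f(13,3)=1209 f(13,5)=702 f(13,7)=285 f(13,9)=78 f(13,11)=13 f(13,13)=1
Σ_s f(13,s) = 4719
P = 4719/8192 = 4719/8192

Answer: 4719/8192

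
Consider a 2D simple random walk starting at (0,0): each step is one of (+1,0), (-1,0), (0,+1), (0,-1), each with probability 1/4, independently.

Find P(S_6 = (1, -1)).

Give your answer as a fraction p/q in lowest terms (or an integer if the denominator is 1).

Answer: 75/1024

Derivation:
Let h be the number of horizontal steps (so 6-h are vertical). To end at (1,-1) need (h+1)/2 right-steps and ((6-h)-1)/2 up-steps.
Sum over h with 1 ≤ h ≤ 5, h ≡ 1 (mod 2), 6-h ≡ 1 (mod 2):
h=1: C(6,1)·C(1,1)·C(5,2) = 6·1·10 = 60
h=3: C(6,3)·C(3,2)·C(3,1) = 20·3·3 = 180
h=5: C(6,5)·C(5,3)·C(1,0) = 6·10·1 = 60
Total favorable: 300
Total paths: 4^6 = 4096
P = 300/4096 = 75/1024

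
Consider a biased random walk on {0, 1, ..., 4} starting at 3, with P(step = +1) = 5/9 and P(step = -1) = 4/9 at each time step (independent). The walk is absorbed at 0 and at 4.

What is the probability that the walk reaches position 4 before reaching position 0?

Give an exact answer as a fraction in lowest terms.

Biased walk: p = 5/9, q = 4/9, r = q/p = 4/5
Gambler's ruin: P(hit 4 before 0 | start at 3) = (1 - r^a)/(1 - r^N)
r^3 = 64/125; r^4 = 256/625
P = (1 - 64/125) / (1 - 256/625) = 61/125 / 369/625 = 305/369

Answer: 305/369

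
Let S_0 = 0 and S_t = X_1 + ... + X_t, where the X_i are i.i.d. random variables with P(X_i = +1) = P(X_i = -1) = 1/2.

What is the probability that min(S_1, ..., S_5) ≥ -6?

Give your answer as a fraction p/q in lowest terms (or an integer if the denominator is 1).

Answer: 1

Derivation:
Let f(t,s) = #length-t paths at position s with S_1..S_t all ≥ -6.
f(t,s) = f(t-1,s-1) + f(t-1,s+1) for s ≥ -6; f(t,s) = 0 for s < -6.
t=0: f(0,0)=1
t=1: f(1,-1)=1 f(1,1)=1
t=2: f(2,-2)=1 f(2,0)=2 f(2,2)=1
t=3: f(3,-3)=1 f(3,-1)=3 f(3,1)=3 f(3,3)=1
t=4: f(4,-4)=1 f(4,-2)=4 f(4,0)=6 f(4,2)=4 f(4,4)=1
t=5: f(5,-5)=1 f(5,-3)=5 f(5,-1)=10 f(5,1)=10 f(5,3)=5 f(5,5)=1
Σ_s f(5,s) = 32
P = 32/32 = 1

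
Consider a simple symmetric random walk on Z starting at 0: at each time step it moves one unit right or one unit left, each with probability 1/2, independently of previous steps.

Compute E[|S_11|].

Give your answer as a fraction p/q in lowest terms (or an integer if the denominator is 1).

S_11 takes values m ≡ 1 (mod 2) with |m| ≤ 11; P(S_11=m) = C(11,(11+m)/2)/2^11.
Total paths: 2^11 = 2048
Distribution: P(S=-11)=1/2048, P(S=-9)=11/2048, P(S=-7)=55/2048, P(S=-5)=165/2048, P(S=-3)=330/2048, P(S=-1)=462/2048, P(S=1)=462/2048, P(S=3)=330/2048, P(S=5)=165/2048, P(S=7)=55/2048, P(S=9)=11/2048, P(S=11)=1/2048
E[|S_11|] = Σ_m |m|·P(S_11=m) = 5544/2048 = 693/256

Answer: 693/256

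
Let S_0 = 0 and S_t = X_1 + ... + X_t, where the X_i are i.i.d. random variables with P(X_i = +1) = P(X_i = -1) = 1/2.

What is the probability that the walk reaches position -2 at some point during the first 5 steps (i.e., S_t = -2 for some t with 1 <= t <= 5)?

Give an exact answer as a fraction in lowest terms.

Answer: 3/8

Derivation:
Count via complement. Let g(t,s) = #length-t paths at position s with S_1..S_t all ≠ -2.
g(t,s) = g(t-1,s-1) + g(t-1,s+1) for s ≠ -2; g(t,-2) = 0.
t=0: g(0,0)=1
t=1: g(1,-1)=1 g(1,1)=1
t=2: g(2,0)=2 g(2,2)=1
t=3: g(3,-1)=2 g(3,1)=3 g(3,3)=1
t=4: g(4,0)=5 g(4,2)=4 g(4,4)=1
t=5: g(5,-1)=5 g(5,1)=9 g(5,3)=5 g(5,5)=1
Paths never hitting -2: Σ_s g(5,s) = 20
Paths hitting -2: 2^5 - 20 = 12
P = 12/32 = 3/8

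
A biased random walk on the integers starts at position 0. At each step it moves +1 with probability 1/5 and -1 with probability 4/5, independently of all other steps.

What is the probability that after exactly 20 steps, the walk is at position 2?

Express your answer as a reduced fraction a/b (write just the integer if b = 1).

Answer: 8805941248/19073486328125

Derivation:
To reach position 2 after 20 steps: need 11 steps of +1 and 9 steps of -1.
Number of such sequences: C(20,11) = 167960
Each has probability (1/5)^11 · (4/5)^9 = 262144/95367431640625
P = 167960 · 262144/95367431640625 = 8805941248/19073486328125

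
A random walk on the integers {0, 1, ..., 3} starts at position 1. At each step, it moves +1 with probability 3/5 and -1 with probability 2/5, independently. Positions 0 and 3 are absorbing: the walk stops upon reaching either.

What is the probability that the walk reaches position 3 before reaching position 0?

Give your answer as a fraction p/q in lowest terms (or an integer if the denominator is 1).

Biased walk: p = 3/5, q = 2/5, r = q/p = 2/3
Gambler's ruin: P(hit 3 before 0 | start at 1) = (1 - r^a)/(1 - r^N)
r^1 = 2/3; r^3 = 8/27
P = (1 - 2/3) / (1 - 8/27) = 1/3 / 19/27 = 9/19

Answer: 9/19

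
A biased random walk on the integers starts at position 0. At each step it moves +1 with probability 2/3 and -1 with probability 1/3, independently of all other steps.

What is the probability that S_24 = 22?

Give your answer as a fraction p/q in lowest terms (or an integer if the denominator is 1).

To reach position 22 after 24 steps: need 23 steps of +1 and 1 step of -1.
Number of such sequences: C(24,23) = 24
Each has probability (2/3)^23 · (1/3)^1 = 8388608/282429536481
P = 24 · 8388608/282429536481 = 67108864/94143178827

Answer: 67108864/94143178827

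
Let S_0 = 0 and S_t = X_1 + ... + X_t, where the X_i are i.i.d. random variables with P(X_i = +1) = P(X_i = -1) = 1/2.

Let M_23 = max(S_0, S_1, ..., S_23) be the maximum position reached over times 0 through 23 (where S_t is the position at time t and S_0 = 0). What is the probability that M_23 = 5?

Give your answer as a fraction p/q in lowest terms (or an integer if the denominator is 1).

Answer: 408595/4194304

Derivation:
Let M_23 = max(S_0,...,S_23). Use the reflection principle: for j ≥ 1, #{paths with M_23 ≥ j} = #{S_23 ≥ j} + #{S_23 ≥ j+1}.
By reflection, #{M_23 ≥ 5} = #{S_23 ≥ 5} + #{S_23 ≥ 6} = 1698160 + 880970 = 2579130.
#{M_23 ≥ 6} = #{S_23 ≥ 6} + #{S_23 ≥ 7} = 880970 + 880970 = 1761940.
#{M_23 = 5} = 2579130 - 1761940 = 817190.
P(M_23 = 5) = 817190/8388608 = 408595/4194304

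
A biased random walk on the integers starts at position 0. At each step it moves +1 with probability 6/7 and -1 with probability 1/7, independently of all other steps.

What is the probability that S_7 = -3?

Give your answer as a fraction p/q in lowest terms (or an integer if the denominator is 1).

To reach position -3 after 7 steps: need 2 steps of +1 and 5 steps of -1.
Number of such sequences: C(7,2) = 21
Each has probability (6/7)^2 · (1/7)^5 = 36/823543
P = 21 · 36/823543 = 108/117649

Answer: 108/117649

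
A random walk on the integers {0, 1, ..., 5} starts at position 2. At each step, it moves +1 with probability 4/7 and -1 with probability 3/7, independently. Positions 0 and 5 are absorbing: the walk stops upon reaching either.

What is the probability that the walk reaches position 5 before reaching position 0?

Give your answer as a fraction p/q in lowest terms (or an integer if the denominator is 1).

Biased walk: p = 4/7, q = 3/7, r = q/p = 3/4
Gambler's ruin: P(hit 5 before 0 | start at 2) = (1 - r^a)/(1 - r^N)
r^2 = 9/16; r^5 = 243/1024
P = (1 - 9/16) / (1 - 243/1024) = 7/16 / 781/1024 = 448/781

Answer: 448/781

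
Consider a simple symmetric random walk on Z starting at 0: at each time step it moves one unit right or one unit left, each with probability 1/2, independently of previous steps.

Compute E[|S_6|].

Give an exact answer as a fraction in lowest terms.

S_6 takes values m ≡ 0 (mod 2) with |m| ≤ 6; P(S_6=m) = C(6,(6+m)/2)/2^6.
Total paths: 2^6 = 64
Distribution: P(S=-6)=1/64, P(S=-4)=6/64, P(S=-2)=15/64, P(S=0)=20/64, P(S=2)=15/64, P(S=4)=6/64, P(S=6)=1/64
E[|S_6|] = Σ_m |m|·P(S_6=m) = 120/64 = 15/8

Answer: 15/8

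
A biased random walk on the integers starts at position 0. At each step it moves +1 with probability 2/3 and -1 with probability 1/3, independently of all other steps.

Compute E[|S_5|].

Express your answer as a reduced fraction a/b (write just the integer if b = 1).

S_5 takes values m ≡ 1 (mod 2) with |m| ≤ 5; P(S_5=m) = C(5,(5+m)/2) · (2/3)^((5+m)/2) · (1/3)^((5-m)/2).
Distribution: P(S=-5)=1/243, P(S=-3)=10/243, P(S=-1)=40/243, P(S=1)=80/243, P(S=3)=80/243, P(S=5)=32/243
E[|S_5|] = Σ_m |m|·P(S_5=m) = 185/81

Answer: 185/81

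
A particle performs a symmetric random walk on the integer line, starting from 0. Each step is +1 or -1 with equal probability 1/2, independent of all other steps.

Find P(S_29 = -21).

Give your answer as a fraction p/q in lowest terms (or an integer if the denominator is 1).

To reach position -21 after 29 steps: need 4 steps of +1 and 25 of -1.
Favorable paths: C(29,4) = 23751
Total paths: 2^29 = 536870912
P = 23751/536870912 = 23751/536870912

Answer: 23751/536870912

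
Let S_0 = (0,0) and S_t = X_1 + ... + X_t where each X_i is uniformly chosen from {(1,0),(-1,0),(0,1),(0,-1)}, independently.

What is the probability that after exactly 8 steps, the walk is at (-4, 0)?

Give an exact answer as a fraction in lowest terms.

Answer: 49/4096

Derivation:
Let h be the number of horizontal steps (so 8-h are vertical). To end at (-4,0) need (h-4)/2 right-steps and ((8-h)+0)/2 up-steps.
Sum over h with 4 ≤ h ≤ 8, h ≡ 0 (mod 2), 8-h ≡ 0 (mod 2):
h=4: C(8,4)·C(4,0)·C(4,2) = 70·1·6 = 420
h=6: C(8,6)·C(6,1)·C(2,1) = 28·6·2 = 336
h=8: C(8,8)·C(8,2)·C(0,0) = 1·28·1 = 28
Total favorable: 784
Total paths: 4^8 = 65536
P = 784/65536 = 49/4096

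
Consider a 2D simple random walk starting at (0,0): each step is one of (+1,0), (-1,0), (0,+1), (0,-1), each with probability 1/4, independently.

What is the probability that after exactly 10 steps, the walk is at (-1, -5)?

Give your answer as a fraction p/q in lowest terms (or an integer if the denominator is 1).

Let h be the number of horizontal steps (so 10-h are vertical). To end at (-1,-5) need (h-1)/2 right-steps and ((10-h)-5)/2 up-steps.
Sum over h with 1 ≤ h ≤ 5, h ≡ 1 (mod 2), 10-h ≡ 1 (mod 2):
h=1: C(10,1)·C(1,0)·C(9,2) = 10·1·36 = 360
h=3: C(10,3)·C(3,1)·C(7,1) = 120·3·7 = 2520
h=5: C(10,5)·C(5,2)·C(5,0) = 252·10·1 = 2520
Total favorable: 5400
Total paths: 4^10 = 1048576
P = 5400/1048576 = 675/131072

Answer: 675/131072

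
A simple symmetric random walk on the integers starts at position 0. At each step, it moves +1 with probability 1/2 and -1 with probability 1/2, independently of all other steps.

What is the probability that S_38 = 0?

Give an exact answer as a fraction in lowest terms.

To return to 0 after 38 steps: need exactly 19 steps of +1 and 19 of -1.
Favorable paths: C(38,19) = 35345263800
Total paths: 2^38 = 274877906944
P = 35345263800/274877906944 = 4418157975/34359738368

Answer: 4418157975/34359738368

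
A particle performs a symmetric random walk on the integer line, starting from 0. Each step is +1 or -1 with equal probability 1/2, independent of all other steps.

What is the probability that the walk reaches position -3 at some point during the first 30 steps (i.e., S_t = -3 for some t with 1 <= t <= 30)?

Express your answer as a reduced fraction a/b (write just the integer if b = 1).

Answer: 313889477/536870912

Derivation:
Count via complement. Let g(t,s) = #length-t paths at position s with S_1..S_t all ≠ -3.
g(t,s) = g(t-1,s-1) + g(t-1,s+1) for s ≠ -3; g(t,-3) = 0.
t=0: g(0,0)=1
t=1: g(1,-1)=1 g(1,1)=1
t=2: g(2,-2)=1 g(2,0)=2 g(2,2)=1
t=3: g(3,-1)=3 g(3,1)=3 g(3,3)=1
t=4: g(4,-2)=3 g(4,0)=6 g(4,2)=4 g(4,4)=1
t=5: g(5,-1)=9 g(5,1)=10 g(5,3)=5 g(5,5)=1
t=6: g(6,-2)=9 g(6,0)=19 g(6,2)=15 g(6,4)=6 g(6,6)=1
t=7: g(7,-1)=28 g(7,1)=34 g(7,3)=21 g(7,5)=7 g(7,7)=1
t=8: g(8,-2)=28 g(8,0)=62 g(8,2)=55 g(8,4)=28 g(8,6)=8 g(8,8)=1
t=9: g(9,-1)=90 g(9,1)=117 g(9,3)=83 g(9,5)=36 g(9,7)=9 g(9,9)=1
t=10: g(10,-2)=90 g(10,0)=207 g(10,2)=200 g(10,4)=119 g(10,6)=45 g(10,8)=10 g(10,10)=1
t=11: g(11,-1)=297 g(11,1)=407 g(11,3)=319 g(11,5)=164 g(11,7)=55 g(11,9)=11 g(11,11)=1
t=12: g(12,-2)=297 g(12,0)=704 g(12,2)=726 g(12,4)=483 g(12,6)=219 g(12,8)=66 g(12,10)=12 g(12,12)=1
t=13: g(13,-1)=1001 g(13,1)=1430 g(13,3)=1209 g(13,5)=702 g(13,7)=285 g(13,9)=78 g(13,11)=13 g(13,13)=1
t=14: g(14,-2)=1001 g(14,0)=2431 g(14,2)=2639 g(14,4)=1911 g(14,6)=987 g(14,8)=363 g(14,10)=91 g(14,12)=14 g(14,14)=1
t=15: g(15,-1)=3432 g(15,1)=5070 g(15,3)=4550 g(15,5)=2898 g(15,7)=1350 g(15,9)=454 g(15,11)=105 g(15,13)=15 g(15,15)=1
t=16: g(16,-2)=3432 g(16,0)=8502 g(16,2)=9620 g(16,4)=7448 g(16,6)=4248 g(16,8)=1804 g(16,10)=559 g(16,12)=120 g(16,14)=16 g(16,16)=1
t=17: g(17,-1)=11934 g(17,1)=18122 g(17,3)=17068 g(17,5)=11696 g(17,7)=6052 g(17,9)=2363 g(17,11)=679 g(17,13)=136 g(17,15)=17 g(17,17)=1
t=18: g(18,-2)=11934 g(18,0)=30056 g(18,2)=35190 g(18,4)=28764 g(18,6)=17748 g(18,8)=8415 g(18,10)=3042 g(18,12)=815 g(18,14)=153 g(18,16)=18 g(18,18)=1
t=19: g(19,-1)=41990 g(19,1)=65246 g(19,3)=63954 g(19,5)=46512 g(19,7)=26163 g(19,9)=11457 g(19,11)=3857 g(19,13)=968 g(19,15)=171 g(19,17)=19 g(19,19)=1
t=20: g(20,-2)=41990 g(20,0)=107236 g(20,2)=129200 g(20,4)=110466 g(20,6)=72675 g(20,8)=37620 g(20,10)=15314 g(20,12)=4825 g(20,14)=1139 g(20,16)=190 g(20,18)=20 g(20,20)=1
t=21: g(21,-1)=149226 g(21,1)=236436 g(21,3)=239666 g(21,5)=183141 g(21,7)=110295 g(21,9)=52934 g(21,11)=20139 g(21,13)=5964 g(21,15)=1329 g(21,17)=210 g(21,19)=21 g(21,21)=1
t=22: g(22,-2)=149226 g(22,0)=385662 g(22,2)=476102 g(22,4)=422807 g(22,6)=293436 g(22,8)=163229 g(22,10)=73073 g(22,12)=26103 g(22,14)=7293 g(22,16)=1539 g(22,18)=231 g(22,20)=22 g(22,22)=1
t=23: g(23,-1)=534888 g(23,1)=861764 g(23,3)=898909 g(23,5)=716243 g(23,7)=456665 g(23,9)=236302 g(23,11)=99176 g(23,13)=33396 g(23,15)=8832 g(23,17)=1770 g(23,19)=253 g(23,21)=23 g(23,23)=1
t=24: g(24,-2)=534888 g(24,0)=1396652 g(24,2)=1760673 g(24,4)=1615152 g(24,6)=1172908 g(24,8)=692967 g(24,10)=335478 g(24,12)=132572 g(24,14)=42228 g(24,16)=10602 g(24,18)=2023 g(24,20)=276 g(24,22)=24 g(24,24)=1
t=25: g(25,-1)=1931540 g(25,1)=3157325 g(25,3)=3375825 g(25,5)=2788060 g(25,7)=1865875 g(25,9)=1028445 g(25,11)=468050 g(25,13)=174800 g(25,15)=52830 g(25,17)=12625 g(25,19)=2299 g(25,21)=300 g(25,23)=25 g(25,25)=1
t=26: g(26,-2)=1931540 g(26,0)=5088865 g(26,2)=6533150 g(26,4)=6163885 g(26,6)=4653935 g(26,8)=2894320 g(26,10)=1496495 g(26,12)=642850 g(26,14)=227630 g(26,16)=65455 g(26,18)=14924 g(26,20)=2599 g(26,22)=325 g(26,24)=26 g(26,26)=1
t=27: g(27,-1)=7020405 g(27,1)=11622015 g(27,3)=12697035 g(27,5)=10817820 g(27,7)=7548255 g(27,9)=4390815 g(27,11)=2139345 g(27,13)=870480 g(27,15)=293085 g(27,17)=80379 g(27,19)=17523 g(27,21)=2924 g(27,23)=351 g(27,25)=27 g(27,27)=1
t=28: g(28,-2)=7020405 g(28,0)=18642420 g(28,2)=24319050 g(28,4)=23514855 g(28,6)=18366075 g(28,8)=11939070 g(28,10)=6530160 g(28,12)=3009825 g(28,14)=1163565 g(28,16)=373464 g(28,18)=97902 g(28,20)=20447 g(28,22)=3275 g(28,24)=378 g(28,26)=28 g(28,28)=1
t=29: g(29,-1)=25662825 g(29,1)=42961470 g(29,3)=47833905 g(29,5)=41880930 g(29,7)=30305145 g(29,9)=18469230 g(29,11)=9539985 g(29,13)=4173390 g(29,15)=1537029 g(29,17)=471366 g(29,19)=118349 g(29,21)=23722 g(29,23)=3653 g(29,25)=406 g(29,27)=29 g(29,29)=1
t=30: g(30,-2)=25662825 g(30,0)=68624295 g(30,2)=90795375 g(30,4)=89714835 g(30,6)=72186075 g(30,8)=48774375 g(30,10)=28009215 g(30,12)=13713375 g(30,14)=5710419 g(30,16)=2008395 g(30,18)=589715 g(30,20)=142071 g(30,22)=27375 g(30,24)=4059 g(30,26)=435 g(30,28)=30 g(30,30)=1
Paths never hitting -3: Σ_s g(30,s) = 445962870
Paths hitting -3: 2^30 - 445962870 = 627778954
P = 627778954/1073741824 = 313889477/536870912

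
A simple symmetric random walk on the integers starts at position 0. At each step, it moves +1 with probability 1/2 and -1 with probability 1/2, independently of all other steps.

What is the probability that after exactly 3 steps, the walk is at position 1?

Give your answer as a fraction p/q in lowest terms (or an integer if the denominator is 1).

To reach position 1 after 3 steps: need 2 steps of +1 and 1 of -1.
Favorable paths: C(3,2) = 3
Total paths: 2^3 = 8
P = 3/8 = 3/8

Answer: 3/8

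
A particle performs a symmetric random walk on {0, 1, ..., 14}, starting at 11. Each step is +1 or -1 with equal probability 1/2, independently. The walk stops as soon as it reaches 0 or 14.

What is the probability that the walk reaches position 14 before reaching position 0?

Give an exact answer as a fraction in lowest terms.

Symmetric walk (p = 1/2): the harmonic-function argument gives P(hit 14 before 0 | start at 11) = a/N.
P = 11/14 = 11/14

Answer: 11/14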